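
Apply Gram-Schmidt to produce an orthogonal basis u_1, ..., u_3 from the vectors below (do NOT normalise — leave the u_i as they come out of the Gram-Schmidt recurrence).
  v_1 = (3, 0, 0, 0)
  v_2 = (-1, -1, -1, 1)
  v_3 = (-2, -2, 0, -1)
Orthogonal basis:
  u_1 = (3, 0, 0, 0)
  u_2 = (0, -1, -1, 1)
  u_3 = (0, -5/3, 1/3, -4/3)

Apply the Gram-Schmidt recurrence
  u_1 = v_1
  u_i = v_i − Σ_{j<i} ((v_i · u_j) / (u_j · u_j)) · u_j.

Step by step this gives:
  u_1 = (3, 0, 0, 0)
  u_2 = (0, -1, -1, 1)
  u_3 = (0, -5/3, 1/3, -4/3)

Orthogonality check:
  u_2 · u_1 = 0 (should be 0)
  u_3 · u_1 = 0 (should be 0)
  u_3 · u_2 = 0 (should be 0)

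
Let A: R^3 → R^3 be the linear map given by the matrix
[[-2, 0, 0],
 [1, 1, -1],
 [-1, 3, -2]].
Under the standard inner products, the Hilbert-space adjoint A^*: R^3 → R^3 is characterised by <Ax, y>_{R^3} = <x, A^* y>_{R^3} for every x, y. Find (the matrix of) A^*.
A^* = A^T =
[[-2, 1, -1],
 [0, 1, 3],
 [0, -1, -2]]

For real matrices with standard dot products, the defining identity <Ax, y> = <x, A^* y> gives (Ax)^T y = x^T (A^*) y, i.e. x^T A^T y = x^T (A^*) y. Since this holds for all x, y, we must have A^* = A^T. Therefore
A^* =
[[-2, 1, -1],
 [0, 1, 3],
 [0, -1, -2]].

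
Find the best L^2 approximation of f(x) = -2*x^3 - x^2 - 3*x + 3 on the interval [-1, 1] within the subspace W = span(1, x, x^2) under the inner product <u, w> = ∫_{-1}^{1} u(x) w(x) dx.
g(x) = -x^2 - 21*x/5 + 3

The best approximation g ∈ W is the orthogonal projection of f onto W. Writing g = a_0 + a_1 x + a_2 x^2, the coefficients solve the normal equations G · a = b where
  G_{ij} = <φ_i, φ_j> and b_i = <f, φ_i>, with φ_0 = 1, φ_1 = x, φ_2 = x^2.
G =
  [2, 0, 2/3]
  [0, 2/3, 0]
  [2/3, 0, 2/5],
b = (16/3, -14/5, 8/5).
Solving gives a_0 = 3, a_1 = -21/5, a_2 = -1, so
  g(x) = -x^2 - 21*x/5 + 3.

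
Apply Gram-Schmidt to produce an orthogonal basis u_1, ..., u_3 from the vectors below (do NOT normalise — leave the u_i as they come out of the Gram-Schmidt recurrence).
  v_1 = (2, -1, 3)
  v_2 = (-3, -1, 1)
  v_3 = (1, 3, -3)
Orthogonal basis:
  u_1 = (2, -1, 3)
  u_2 = (-19/7, -8/7, 10/7)
  u_3 = (-16/75, 88/75, 8/15)

Apply the Gram-Schmidt recurrence
  u_1 = v_1
  u_i = v_i − Σ_{j<i} ((v_i · u_j) / (u_j · u_j)) · u_j.

Step by step this gives:
  u_1 = (2, -1, 3)
  u_2 = (-19/7, -8/7, 10/7)
  u_3 = (-16/75, 88/75, 8/15)

Orthogonality check:
  u_2 · u_1 = 0 (should be 0)
  u_3 · u_1 = 0 (should be 0)
  u_3 · u_2 = 0 (should be 0)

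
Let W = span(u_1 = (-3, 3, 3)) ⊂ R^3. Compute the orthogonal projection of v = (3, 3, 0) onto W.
proj_W(v) = (0, 0, 0)

Set up U = [u_1 | ... | u_1] ∈ R^(3×1). The projector onto W = col(U) is P = U (U^T U)^(-1) U^T.
Compute U^T U =
  [27],
and U^T v = (0).
Solve U^T U · c = U^T v for the coefficients: c = (0). The projection is proj_W(v) = U c.
Check: (v - proj_W(v)) · u_1 = 0  (should be 0).
Result: proj_W(v) = (0, 0, 0).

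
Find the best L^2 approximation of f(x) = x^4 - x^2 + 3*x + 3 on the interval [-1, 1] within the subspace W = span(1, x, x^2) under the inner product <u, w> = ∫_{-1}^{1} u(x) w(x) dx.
g(x) = -x^2/7 + 3*x + 102/35

The best approximation g ∈ W is the orthogonal projection of f onto W. Writing g = a_0 + a_1 x + a_2 x^2, the coefficients solve the normal equations G · a = b where
  G_{ij} = <φ_i, φ_j> and b_i = <f, φ_i>, with φ_0 = 1, φ_1 = x, φ_2 = x^2.
G =
  [2, 0, 2/3]
  [0, 2/3, 0]
  [2/3, 0, 2/5],
b = (86/15, 2, 66/35).
Solving gives a_0 = 102/35, a_1 = 3, a_2 = -1/7, so
  g(x) = -x^2/7 + 3*x + 102/35.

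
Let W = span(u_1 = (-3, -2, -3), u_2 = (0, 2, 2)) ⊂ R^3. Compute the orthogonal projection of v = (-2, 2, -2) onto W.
proj_W(v) = (-48/19, 8/19, -8/19)

Set up U = [u_1 | ... | u_2] ∈ R^(3×2). The projector onto W = col(U) is P = U (U^T U)^(-1) U^T.
Compute U^T U =
  [22, -10]
  [-10, 8],
and U^T v = (8, 0).
Solve U^T U · c = U^T v for the coefficients: c = (16/19, 20/19). The projection is proj_W(v) = U c.
Check: (v - proj_W(v)) · u_1 = 0  (should be 0).
Check: (v - proj_W(v)) · u_2 = 0  (should be 0).
Result: proj_W(v) = (-48/19, 8/19, -8/19).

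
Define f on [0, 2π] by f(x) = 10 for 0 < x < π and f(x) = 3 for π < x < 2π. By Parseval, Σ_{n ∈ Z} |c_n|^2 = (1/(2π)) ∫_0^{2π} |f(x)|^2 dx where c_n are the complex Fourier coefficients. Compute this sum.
Σ |c_n|^2 = 109/2

Parseval equates the L^2 energy of f (normalised by 1/(2π)) with the ℓ^2 sum of its Fourier coefficients: (1/(2π)) ∫_0^{2π} |f|^2 = Σ |c_n|^2.
Compute the left side: (1/(2π)) [∫_0^π 10^2 dx + ∫_π^{2π} 3^2 dx] = (1/(2π)) · (100π + 9π) = (100 + 9)/2 = 109/2.
So Σ_{n ∈ Z} |c_n|^2 = 109/2.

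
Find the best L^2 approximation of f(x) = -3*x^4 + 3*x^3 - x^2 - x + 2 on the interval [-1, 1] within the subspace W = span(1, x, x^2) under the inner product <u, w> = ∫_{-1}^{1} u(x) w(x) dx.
g(x) = -25*x^2/7 + 4*x/5 + 79/35

The best approximation g ∈ W is the orthogonal projection of f onto W. Writing g = a_0 + a_1 x + a_2 x^2, the coefficients solve the normal equations G · a = b where
  G_{ij} = <φ_i, φ_j> and b_i = <f, φ_i>, with φ_0 = 1, φ_1 = x, φ_2 = x^2.
G =
  [2, 0, 2/3]
  [0, 2/3, 0]
  [2/3, 0, 2/5],
b = (32/15, 8/15, 8/105).
Solving gives a_0 = 79/35, a_1 = 4/5, a_2 = -25/7, so
  g(x) = -25*x^2/7 + 4*x/5 + 79/35.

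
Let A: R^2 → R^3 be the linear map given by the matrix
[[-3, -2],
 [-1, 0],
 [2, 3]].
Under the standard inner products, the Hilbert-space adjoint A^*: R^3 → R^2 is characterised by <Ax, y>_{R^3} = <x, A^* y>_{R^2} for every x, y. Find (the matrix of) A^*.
A^* = A^T =
[[-3, -1, 2],
 [-2, 0, 3]]

For real matrices with standard dot products, the defining identity <Ax, y> = <x, A^* y> gives (Ax)^T y = x^T (A^*) y, i.e. x^T A^T y = x^T (A^*) y. Since this holds for all x, y, we must have A^* = A^T. Therefore
A^* =
[[-3, -1, 2],
 [-2, 0, 3]].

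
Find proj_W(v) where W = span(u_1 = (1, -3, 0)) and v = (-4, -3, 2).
proj_W(v) = (1/2, -3/2, 0)

Set up U = [u_1 | ... | u_1] ∈ R^(3×1). The projector onto W = col(U) is P = U (U^T U)^(-1) U^T.
Compute U^T U =
  [10],
and U^T v = (5).
Solve U^T U · c = U^T v for the coefficients: c = (1/2). The projection is proj_W(v) = U c.
Check: (v - proj_W(v)) · u_1 = 0  (should be 0).
Result: proj_W(v) = (1/2, -3/2, 0).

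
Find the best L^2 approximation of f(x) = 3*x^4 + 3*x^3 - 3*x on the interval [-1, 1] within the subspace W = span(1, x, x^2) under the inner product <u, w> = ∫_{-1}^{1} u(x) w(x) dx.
g(x) = 18*x^2/7 - 6*x/5 - 9/35

The best approximation g ∈ W is the orthogonal projection of f onto W. Writing g = a_0 + a_1 x + a_2 x^2, the coefficients solve the normal equations G · a = b where
  G_{ij} = <φ_i, φ_j> and b_i = <f, φ_i>, with φ_0 = 1, φ_1 = x, φ_2 = x^2.
G =
  [2, 0, 2/3]
  [0, 2/3, 0]
  [2/3, 0, 2/5],
b = (6/5, -4/5, 6/7).
Solving gives a_0 = -9/35, a_1 = -6/5, a_2 = 18/7, so
  g(x) = 18*x^2/7 - 6*x/5 - 9/35.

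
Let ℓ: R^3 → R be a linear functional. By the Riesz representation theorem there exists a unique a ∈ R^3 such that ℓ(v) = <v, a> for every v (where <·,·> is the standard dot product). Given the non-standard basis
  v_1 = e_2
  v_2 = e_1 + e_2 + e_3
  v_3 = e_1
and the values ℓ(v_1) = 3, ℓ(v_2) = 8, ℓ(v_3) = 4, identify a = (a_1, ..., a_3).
a = (4, 3, 1)

Write a = (a_1, ..., a_3) in the standard basis. For each basis vector v_i, ℓ(v_i) = <v_i, a> is a linear equation in the a_j's. Collect the n equations into a matrix system V a = ℓ, where row i of V is v_i (expressed in the standard basis). Since V is invertible (lower-triangular with 1s on the diagonal, up to permutation), solve by back-substitution:
  V =
[[0, 1, 0],
 [1, 1, 1],
 [1, 0, 0]]
  V a = (3, 8, 4)
Solving gives a = (4, 3, 1).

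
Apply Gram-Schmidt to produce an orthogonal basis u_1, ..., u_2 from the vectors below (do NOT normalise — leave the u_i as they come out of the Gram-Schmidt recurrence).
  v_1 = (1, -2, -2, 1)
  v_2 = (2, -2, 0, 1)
Orthogonal basis:
  u_1 = (1, -2, -2, 1)
  u_2 = (13/10, -3/5, 7/5, 3/10)

Apply the Gram-Schmidt recurrence
  u_1 = v_1
  u_i = v_i − Σ_{j<i} ((v_i · u_j) / (u_j · u_j)) · u_j.

Step by step this gives:
  u_1 = (1, -2, -2, 1)
  u_2 = (13/10, -3/5, 7/5, 3/10)

Orthogonality check:
  u_2 · u_1 = 0 (should be 0)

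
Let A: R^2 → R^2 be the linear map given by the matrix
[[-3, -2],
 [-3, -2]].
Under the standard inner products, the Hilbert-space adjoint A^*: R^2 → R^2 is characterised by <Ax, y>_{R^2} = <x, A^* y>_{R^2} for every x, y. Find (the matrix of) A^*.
A^* = A^T =
[[-3, -3],
 [-2, -2]]

For real matrices with standard dot products, the defining identity <Ax, y> = <x, A^* y> gives (Ax)^T y = x^T (A^*) y, i.e. x^T A^T y = x^T (A^*) y. Since this holds for all x, y, we must have A^* = A^T. Therefore
A^* =
[[-3, -3],
 [-2, -2]].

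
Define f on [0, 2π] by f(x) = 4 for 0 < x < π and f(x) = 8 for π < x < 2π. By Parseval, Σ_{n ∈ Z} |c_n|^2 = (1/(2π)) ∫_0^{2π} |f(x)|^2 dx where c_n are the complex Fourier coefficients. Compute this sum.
Σ |c_n|^2 = 40

Parseval equates the L^2 energy of f (normalised by 1/(2π)) with the ℓ^2 sum of its Fourier coefficients: (1/(2π)) ∫_0^{2π} |f|^2 = Σ |c_n|^2.
Compute the left side: (1/(2π)) [∫_0^π 4^2 dx + ∫_π^{2π} 8^2 dx] = (1/(2π)) · (16π + 64π) = (16 + 64)/2 = 40.
So Σ_{n ∈ Z} |c_n|^2 = 40.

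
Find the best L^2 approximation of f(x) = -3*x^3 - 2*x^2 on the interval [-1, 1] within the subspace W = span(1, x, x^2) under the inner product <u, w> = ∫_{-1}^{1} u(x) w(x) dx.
g(x) = -2*x^2 - 9*x/5

The best approximation g ∈ W is the orthogonal projection of f onto W. Writing g = a_0 + a_1 x + a_2 x^2, the coefficients solve the normal equations G · a = b where
  G_{ij} = <φ_i, φ_j> and b_i = <f, φ_i>, with φ_0 = 1, φ_1 = x, φ_2 = x^2.
G =
  [2, 0, 2/3]
  [0, 2/3, 0]
  [2/3, 0, 2/5],
b = (-4/3, -6/5, -4/5).
Solving gives a_0 = 0, a_1 = -9/5, a_2 = -2, so
  g(x) = -2*x^2 - 9*x/5.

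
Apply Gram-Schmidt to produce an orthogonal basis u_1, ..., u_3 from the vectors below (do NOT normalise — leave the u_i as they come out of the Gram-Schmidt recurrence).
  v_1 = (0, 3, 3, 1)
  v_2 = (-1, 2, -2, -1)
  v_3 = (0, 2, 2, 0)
Orthogonal basis:
  u_1 = (0, 3, 3, 1)
  u_2 = (-1, 41/19, -35/19, -18/19)
  u_3 = (4/63, -2/63, 2/9, -4/7)

Apply the Gram-Schmidt recurrence
  u_1 = v_1
  u_i = v_i − Σ_{j<i} ((v_i · u_j) / (u_j · u_j)) · u_j.

Step by step this gives:
  u_1 = (0, 3, 3, 1)
  u_2 = (-1, 41/19, -35/19, -18/19)
  u_3 = (4/63, -2/63, 2/9, -4/7)

Orthogonality check:
  u_2 · u_1 = 0 (should be 0)
  u_3 · u_1 = 0 (should be 0)
  u_3 · u_2 = 0 (should be 0)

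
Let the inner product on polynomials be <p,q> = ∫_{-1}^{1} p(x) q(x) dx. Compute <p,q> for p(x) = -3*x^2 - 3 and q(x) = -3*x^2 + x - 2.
<p,q> = 128/5

Expand the product: p(x)·q(x) = 9*x^4 - 3*x^3 + 15*x^2 - 3*x + 6.
∫_{-1}^{1} of each monomial x^k gives [2/(k+1) if k even, 0 if k odd]. Integrating term-by-term (or equivalently evaluating the antiderivative F(x) = 9*x^5/5 - 3*x^4/4 + 5*x^3 - 3*x^2/2 + 6*x at the endpoints):
  F(1) − F(−1) = 211/20 − (-301/20) = 128/5.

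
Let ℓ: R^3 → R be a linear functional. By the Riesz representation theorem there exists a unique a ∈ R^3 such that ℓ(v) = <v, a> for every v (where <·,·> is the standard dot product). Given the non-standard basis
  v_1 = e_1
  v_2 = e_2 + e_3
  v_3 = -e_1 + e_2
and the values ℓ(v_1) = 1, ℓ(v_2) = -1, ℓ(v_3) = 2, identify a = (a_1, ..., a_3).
a = (1, 3, -4)

Write a = (a_1, ..., a_3) in the standard basis. For each basis vector v_i, ℓ(v_i) = <v_i, a> is a linear equation in the a_j's. Collect the n equations into a matrix system V a = ℓ, where row i of V is v_i (expressed in the standard basis). Since V is invertible (lower-triangular with 1s on the diagonal, up to permutation), solve by back-substitution:
  V =
[[1, 0, 0],
 [0, 1, 1],
 [-1, 1, 0]]
  V a = (1, -1, 2)
Solving gives a = (1, 3, -4).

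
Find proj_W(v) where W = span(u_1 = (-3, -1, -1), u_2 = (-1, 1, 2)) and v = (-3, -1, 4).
proj_W(v) = (-109/33, 37/33, 92/33)

Set up U = [u_1 | ... | u_2] ∈ R^(3×2). The projector onto W = col(U) is P = U (U^T U)^(-1) U^T.
Compute U^T U =
  [11, 0]
  [0, 6],
and U^T v = (6, 10).
Solve U^T U · c = U^T v for the coefficients: c = (6/11, 5/3). The projection is proj_W(v) = U c.
Check: (v - proj_W(v)) · u_1 = 0  (should be 0).
Check: (v - proj_W(v)) · u_2 = 0  (should be 0).
Result: proj_W(v) = (-109/33, 37/33, 92/33).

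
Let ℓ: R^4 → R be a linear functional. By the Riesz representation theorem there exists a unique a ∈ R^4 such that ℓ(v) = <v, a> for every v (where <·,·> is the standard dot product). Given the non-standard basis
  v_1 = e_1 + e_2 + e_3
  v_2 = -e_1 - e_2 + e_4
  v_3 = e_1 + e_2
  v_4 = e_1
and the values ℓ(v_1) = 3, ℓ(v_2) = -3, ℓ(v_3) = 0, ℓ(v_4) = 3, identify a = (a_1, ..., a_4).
a = (3, -3, 3, -3)

Write a = (a_1, ..., a_4) in the standard basis. For each basis vector v_i, ℓ(v_i) = <v_i, a> is a linear equation in the a_j's. Collect the n equations into a matrix system V a = ℓ, where row i of V is v_i (expressed in the standard basis). Since V is invertible (lower-triangular with 1s on the diagonal, up to permutation), solve by back-substitution:
  V =
[[1, 1, 1, 0],
 [-1, -1, 0, 1],
 [1, 1, 0, 0],
 [1, 0, 0, 0]]
  V a = (3, -3, 0, 3)
Solving gives a = (3, -3, 3, -3).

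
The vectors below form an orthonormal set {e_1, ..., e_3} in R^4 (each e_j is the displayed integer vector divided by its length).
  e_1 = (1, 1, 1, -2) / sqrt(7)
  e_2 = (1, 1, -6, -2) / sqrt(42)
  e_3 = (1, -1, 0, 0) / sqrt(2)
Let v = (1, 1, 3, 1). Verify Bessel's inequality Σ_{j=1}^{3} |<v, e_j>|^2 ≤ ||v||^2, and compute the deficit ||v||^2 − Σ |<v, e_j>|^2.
Σ |<v, e_j>|^2 = 9; ||v||^2 = 12; deficit = 3

Write each e_j = u_j / sqrt(<u_j, u_j>) where u_j is the displayed integer vector. Then <v, e_j> = <v, u_j> / sqrt(<u_j, u_j>), so |<v, e_j>|^2 = <v, u_j>^2 / <u_j, u_j>.
Coefficients: <v, e_1> = 3/sqrt(7), <v, e_2> = -18/sqrt(42), <v, e_3> = 0/sqrt(2).
Square and sum: Σ |<v, e_j>|^2 = 9.
Compute ||v||^2 = v·v = 12.
Deficit = 12 − 9 = 3 ≥ 0, confirming Bessel's inequality. (The deficit equals ||v − Σ <v,e_j> e_j||^2, the squared distance from v to span{e_j}.)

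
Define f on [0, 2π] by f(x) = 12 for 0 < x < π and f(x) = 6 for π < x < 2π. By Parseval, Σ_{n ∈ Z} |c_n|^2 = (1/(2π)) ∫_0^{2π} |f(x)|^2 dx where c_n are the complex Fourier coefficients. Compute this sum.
Σ |c_n|^2 = 90

Parseval equates the L^2 energy of f (normalised by 1/(2π)) with the ℓ^2 sum of its Fourier coefficients: (1/(2π)) ∫_0^{2π} |f|^2 = Σ |c_n|^2.
Compute the left side: (1/(2π)) [∫_0^π 12^2 dx + ∫_π^{2π} 6^2 dx] = (1/(2π)) · (144π + 36π) = (144 + 36)/2 = 90.
So Σ_{n ∈ Z} |c_n|^2 = 90.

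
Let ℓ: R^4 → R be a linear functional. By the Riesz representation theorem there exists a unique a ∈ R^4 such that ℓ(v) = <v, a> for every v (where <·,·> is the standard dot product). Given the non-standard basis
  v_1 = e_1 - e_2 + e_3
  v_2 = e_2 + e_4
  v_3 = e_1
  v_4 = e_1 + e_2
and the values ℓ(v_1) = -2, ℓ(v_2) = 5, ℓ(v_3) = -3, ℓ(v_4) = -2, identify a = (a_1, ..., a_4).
a = (-3, 1, 2, 4)

Write a = (a_1, ..., a_4) in the standard basis. For each basis vector v_i, ℓ(v_i) = <v_i, a> is a linear equation in the a_j's. Collect the n equations into a matrix system V a = ℓ, where row i of V is v_i (expressed in the standard basis). Since V is invertible (lower-triangular with 1s on the diagonal, up to permutation), solve by back-substitution:
  V =
[[1, -1, 1, 0],
 [0, 1, 0, 1],
 [1, 0, 0, 0],
 [1, 1, 0, 0]]
  V a = (-2, 5, -3, -2)
Solving gives a = (-3, 1, 2, 4).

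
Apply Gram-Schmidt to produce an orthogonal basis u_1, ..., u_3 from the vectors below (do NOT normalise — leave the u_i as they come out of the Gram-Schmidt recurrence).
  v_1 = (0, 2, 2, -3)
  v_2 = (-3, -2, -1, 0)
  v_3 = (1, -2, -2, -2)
Orthogonal basis:
  u_1 = (0, 2, 2, -3)
  u_2 = (-3, -22/17, -5/17, -18/17)
  u_3 = (319/202, -153/101, -345/202, -217/101)

Apply the Gram-Schmidt recurrence
  u_1 = v_1
  u_i = v_i − Σ_{j<i} ((v_i · u_j) / (u_j · u_j)) · u_j.

Step by step this gives:
  u_1 = (0, 2, 2, -3)
  u_2 = (-3, -22/17, -5/17, -18/17)
  u_3 = (319/202, -153/101, -345/202, -217/101)

Orthogonality check:
  u_2 · u_1 = 0 (should be 0)
  u_3 · u_1 = 0 (should be 0)
  u_3 · u_2 = 0 (should be 0)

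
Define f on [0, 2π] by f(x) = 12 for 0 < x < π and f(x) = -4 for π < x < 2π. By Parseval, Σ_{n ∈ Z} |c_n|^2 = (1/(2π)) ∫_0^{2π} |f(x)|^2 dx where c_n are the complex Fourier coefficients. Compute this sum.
Σ |c_n|^2 = 80

Parseval equates the L^2 energy of f (normalised by 1/(2π)) with the ℓ^2 sum of its Fourier coefficients: (1/(2π)) ∫_0^{2π} |f|^2 = Σ |c_n|^2.
Compute the left side: (1/(2π)) [∫_0^π 12^2 dx + ∫_π^{2π} (-4)^2 dx] = (1/(2π)) · (144π + 16π) = (144 + 16)/2 = 80.
So Σ_{n ∈ Z} |c_n|^2 = 80.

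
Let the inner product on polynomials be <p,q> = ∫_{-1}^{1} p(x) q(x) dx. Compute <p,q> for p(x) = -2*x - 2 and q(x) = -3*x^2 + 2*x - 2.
<p,q> = 28/3

Expand the product: p(x)·q(x) = 6*x^3 + 2*x^2 + 4.
∫_{-1}^{1} of each monomial x^k gives [2/(k+1) if k even, 0 if k odd]. Integrating term-by-term (or equivalently evaluating the antiderivative F(x) = 3*x^4/2 + 2*x^3/3 + 4*x at the endpoints):
  F(1) − F(−1) = 37/6 − (-19/6) = 28/3.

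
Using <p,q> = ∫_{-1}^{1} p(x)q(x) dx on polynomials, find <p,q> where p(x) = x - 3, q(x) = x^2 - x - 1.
<p,q> = 10/3

Expand the product: p(x)·q(x) = x^3 - 4*x^2 + 2*x + 3.
∫_{-1}^{1} of each monomial x^k gives [2/(k+1) if k even, 0 if k odd]. Integrating term-by-term (or equivalently evaluating the antiderivative F(x) = x^4/4 - 4*x^3/3 + x^2 + 3*x at the endpoints):
  F(1) − F(−1) = 35/12 − (-5/12) = 10/3.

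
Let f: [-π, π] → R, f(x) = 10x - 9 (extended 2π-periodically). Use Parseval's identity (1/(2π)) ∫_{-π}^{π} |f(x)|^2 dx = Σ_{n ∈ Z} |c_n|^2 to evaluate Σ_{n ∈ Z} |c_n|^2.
Σ |c_n|^2 = 100π^2/3 + 81

Expand and integrate term by term over [-π, π]:
  ∫ (10x)^2 dx = 100·(2π^3/3); ∫ 2·10·(-9)·x dx = 0 (odd integrand); ∫ (-9)^2 dx = 81·2π.
So (1/(2π)) ∫_{-π}^{π} (10x - 9)^2 dx = 100π^2/3 + 81 = 100π^2/3 + 81.
Parseval ⇒ Σ |c_n|^2 = 100π^2/3 + 81.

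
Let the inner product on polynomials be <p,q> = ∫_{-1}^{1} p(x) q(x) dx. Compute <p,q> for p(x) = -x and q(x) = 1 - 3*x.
<p,q> = 2

Expand the product: p(x)·q(x) = 3*x^2 - x.
∫_{-1}^{1} of each monomial x^k gives [2/(k+1) if k even, 0 if k odd]. Integrating term-by-term (or equivalently evaluating the antiderivative F(x) = x^3 - x^2/2 at the endpoints):
  F(1) − F(−1) = 1/2 − (-3/2) = 2.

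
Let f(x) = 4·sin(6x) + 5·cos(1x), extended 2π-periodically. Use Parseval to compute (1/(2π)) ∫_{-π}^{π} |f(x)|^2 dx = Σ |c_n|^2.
Σ |c_n|^2 = 41/2

Expand |f|^2 and use orthogonality of {sin(nx), cos(mx)} on [-π, π]:
  ∫_{-π}^{π} sin(nx)^2 dx = π, ∫ cos(mx)^2 dx = π, and cross terms integrate to 0.
So ∫_{-π}^{π} f(x)^2 dx = 4^2 · π + 5^2 · π = (16 + 25)π.
Divide by 2π: (16 + 25)/2 = 41/2.
By Parseval, this equals Σ |c_n|^2.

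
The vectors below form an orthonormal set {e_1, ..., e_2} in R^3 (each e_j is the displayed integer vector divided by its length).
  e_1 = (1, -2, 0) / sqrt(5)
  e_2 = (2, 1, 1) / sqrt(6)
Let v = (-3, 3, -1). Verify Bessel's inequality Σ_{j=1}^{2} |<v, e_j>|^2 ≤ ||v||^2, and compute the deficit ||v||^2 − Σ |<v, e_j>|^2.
Σ |<v, e_j>|^2 = 283/15; ||v||^2 = 19; deficit = 2/15

Write each e_j = u_j / sqrt(<u_j, u_j>) where u_j is the displayed integer vector. Then <v, e_j> = <v, u_j> / sqrt(<u_j, u_j>), so |<v, e_j>|^2 = <v, u_j>^2 / <u_j, u_j>.
Coefficients: <v, e_1> = -9/sqrt(5), <v, e_2> = -4/sqrt(6).
Square and sum: Σ |<v, e_j>|^2 = 283/15.
Compute ||v||^2 = v·v = 19.
Deficit = 19 − 283/15 = 2/15 ≥ 0, confirming Bessel's inequality. (The deficit equals ||v − Σ <v,e_j> e_j||^2, the squared distance from v to span{e_j}.)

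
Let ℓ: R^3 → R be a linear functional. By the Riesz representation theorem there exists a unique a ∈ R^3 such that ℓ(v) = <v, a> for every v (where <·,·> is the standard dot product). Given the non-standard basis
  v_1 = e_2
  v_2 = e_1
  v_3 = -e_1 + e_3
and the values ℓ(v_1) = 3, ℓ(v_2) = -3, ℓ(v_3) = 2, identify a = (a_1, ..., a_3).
a = (-3, 3, -1)

Write a = (a_1, ..., a_3) in the standard basis. For each basis vector v_i, ℓ(v_i) = <v_i, a> is a linear equation in the a_j's. Collect the n equations into a matrix system V a = ℓ, where row i of V is v_i (expressed in the standard basis). Since V is invertible (lower-triangular with 1s on the diagonal, up to permutation), solve by back-substitution:
  V =
[[0, 1, 0],
 [1, 0, 0],
 [-1, 0, 1]]
  V a = (3, -3, 2)
Solving gives a = (-3, 3, -1).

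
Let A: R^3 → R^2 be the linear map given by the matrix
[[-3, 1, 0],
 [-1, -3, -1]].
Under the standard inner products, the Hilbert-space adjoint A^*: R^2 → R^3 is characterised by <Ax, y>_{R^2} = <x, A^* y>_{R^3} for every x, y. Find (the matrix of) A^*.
A^* = A^T =
[[-3, -1],
 [1, -3],
 [0, -1]]

For real matrices with standard dot products, the defining identity <Ax, y> = <x, A^* y> gives (Ax)^T y = x^T (A^*) y, i.e. x^T A^T y = x^T (A^*) y. Since this holds for all x, y, we must have A^* = A^T. Therefore
A^* =
[[-3, -1],
 [1, -3],
 [0, -1]].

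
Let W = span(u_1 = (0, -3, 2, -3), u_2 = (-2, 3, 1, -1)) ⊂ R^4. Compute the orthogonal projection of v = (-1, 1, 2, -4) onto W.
proj_W(v) = (-294/157, 165/314, 386/157, -1011/314)

Set up U = [u_1 | ... | u_2] ∈ R^(4×2). The projector onto W = col(U) is P = U (U^T U)^(-1) U^T.
Compute U^T U =
  [22, -4]
  [-4, 15],
and U^T v = (13, 11).
Solve U^T U · c = U^T v for the coefficients: c = (239/314, 147/157). The projection is proj_W(v) = U c.
Check: (v - proj_W(v)) · u_1 = 0  (should be 0).
Check: (v - proj_W(v)) · u_2 = 0  (should be 0).
Result: proj_W(v) = (-294/157, 165/314, 386/157, -1011/314).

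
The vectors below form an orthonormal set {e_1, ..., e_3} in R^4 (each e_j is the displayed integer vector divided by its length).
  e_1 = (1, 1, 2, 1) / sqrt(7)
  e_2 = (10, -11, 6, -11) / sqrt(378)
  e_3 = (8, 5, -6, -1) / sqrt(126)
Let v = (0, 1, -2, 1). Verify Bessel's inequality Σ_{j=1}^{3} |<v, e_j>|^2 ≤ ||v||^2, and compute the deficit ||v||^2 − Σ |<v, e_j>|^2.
Σ |<v, e_j>|^2 = 1070/189; ||v||^2 = 6; deficit = 64/189

Write each e_j = u_j / sqrt(<u_j, u_j>) where u_j is the displayed integer vector. Then <v, e_j> = <v, u_j> / sqrt(<u_j, u_j>), so |<v, e_j>|^2 = <v, u_j>^2 / <u_j, u_j>.
Coefficients: <v, e_1> = -2/sqrt(7), <v, e_2> = -34/sqrt(378), <v, e_3> = 16/sqrt(126).
Square and sum: Σ |<v, e_j>|^2 = 1070/189.
Compute ||v||^2 = v·v = 6.
Deficit = 6 − 1070/189 = 64/189 ≥ 0, confirming Bessel's inequality. (The deficit equals ||v − Σ <v,e_j> e_j||^2, the squared distance from v to span{e_j}.)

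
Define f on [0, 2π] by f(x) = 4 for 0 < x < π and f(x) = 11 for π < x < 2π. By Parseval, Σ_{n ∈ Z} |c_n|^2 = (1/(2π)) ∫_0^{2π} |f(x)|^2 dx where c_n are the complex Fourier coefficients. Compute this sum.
Σ |c_n|^2 = 137/2

Parseval equates the L^2 energy of f (normalised by 1/(2π)) with the ℓ^2 sum of its Fourier coefficients: (1/(2π)) ∫_0^{2π} |f|^2 = Σ |c_n|^2.
Compute the left side: (1/(2π)) [∫_0^π 4^2 dx + ∫_π^{2π} 11^2 dx] = (1/(2π)) · (16π + 121π) = (16 + 121)/2 = 137/2.
So Σ_{n ∈ Z} |c_n|^2 = 137/2.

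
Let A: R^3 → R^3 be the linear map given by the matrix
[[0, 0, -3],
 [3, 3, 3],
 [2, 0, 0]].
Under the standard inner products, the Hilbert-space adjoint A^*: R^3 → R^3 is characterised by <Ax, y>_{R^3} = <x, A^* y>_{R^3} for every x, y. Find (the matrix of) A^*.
A^* = A^T =
[[0, 3, 2],
 [0, 3, 0],
 [-3, 3, 0]]

For real matrices with standard dot products, the defining identity <Ax, y> = <x, A^* y> gives (Ax)^T y = x^T (A^*) y, i.e. x^T A^T y = x^T (A^*) y. Since this holds for all x, y, we must have A^* = A^T. Therefore
A^* =
[[0, 3, 2],
 [0, 3, 0],
 [-3, 3, 0]].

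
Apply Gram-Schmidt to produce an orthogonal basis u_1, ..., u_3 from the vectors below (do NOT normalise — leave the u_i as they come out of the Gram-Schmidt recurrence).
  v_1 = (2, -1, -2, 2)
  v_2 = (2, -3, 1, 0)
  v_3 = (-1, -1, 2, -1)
Orthogonal basis:
  u_1 = (2, -1, -2, 2)
  u_2 = (16/13, -34/13, 23/13, -10/13)
  u_3 = (-79/157, -48/157, 14/157, 69/157)

Apply the Gram-Schmidt recurrence
  u_1 = v_1
  u_i = v_i − Σ_{j<i} ((v_i · u_j) / (u_j · u_j)) · u_j.

Step by step this gives:
  u_1 = (2, -1, -2, 2)
  u_2 = (16/13, -34/13, 23/13, -10/13)
  u_3 = (-79/157, -48/157, 14/157, 69/157)

Orthogonality check:
  u_2 · u_1 = 0 (should be 0)
  u_3 · u_1 = 0 (should be 0)
  u_3 · u_2 = 0 (should be 0)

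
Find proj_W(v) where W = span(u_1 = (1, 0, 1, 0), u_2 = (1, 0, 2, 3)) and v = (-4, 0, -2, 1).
proj_W(v) = (-61/19, 0, -53/19, 24/19)

Set up U = [u_1 | ... | u_2] ∈ R^(4×2). The projector onto W = col(U) is P = U (U^T U)^(-1) U^T.
Compute U^T U =
  [2, 3]
  [3, 14],
and U^T v = (-6, -5).
Solve U^T U · c = U^T v for the coefficients: c = (-69/19, 8/19). The projection is proj_W(v) = U c.
Check: (v - proj_W(v)) · u_1 = 0  (should be 0).
Check: (v - proj_W(v)) · u_2 = 0  (should be 0).
Result: proj_W(v) = (-61/19, 0, -53/19, 24/19).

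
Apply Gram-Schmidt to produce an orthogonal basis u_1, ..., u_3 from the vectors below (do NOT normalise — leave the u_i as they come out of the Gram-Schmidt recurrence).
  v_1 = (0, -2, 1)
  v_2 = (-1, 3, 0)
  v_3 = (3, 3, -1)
Orthogonal basis:
  u_1 = (0, -2, 1)
  u_2 = (-1, 3/5, 6/5)
  u_3 = (15/7, 5/7, 10/7)

Apply the Gram-Schmidt recurrence
  u_1 = v_1
  u_i = v_i − Σ_{j<i} ((v_i · u_j) / (u_j · u_j)) · u_j.

Step by step this gives:
  u_1 = (0, -2, 1)
  u_2 = (-1, 3/5, 6/5)
  u_3 = (15/7, 5/7, 10/7)

Orthogonality check:
  u_2 · u_1 = 0 (should be 0)
  u_3 · u_1 = 0 (should be 0)
  u_3 · u_2 = 0 (should be 0)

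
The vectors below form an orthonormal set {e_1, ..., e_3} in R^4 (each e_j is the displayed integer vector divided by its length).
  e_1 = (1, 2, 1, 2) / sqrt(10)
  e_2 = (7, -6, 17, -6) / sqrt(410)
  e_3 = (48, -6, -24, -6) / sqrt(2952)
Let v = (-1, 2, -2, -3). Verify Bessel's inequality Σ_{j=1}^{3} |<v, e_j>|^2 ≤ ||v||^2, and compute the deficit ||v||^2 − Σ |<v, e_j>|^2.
Σ |<v, e_j>|^2 = 11/2; ||v||^2 = 18; deficit = 25/2

Write each e_j = u_j / sqrt(<u_j, u_j>) where u_j is the displayed integer vector. Then <v, e_j> = <v, u_j> / sqrt(<u_j, u_j>), so |<v, e_j>|^2 = <v, u_j>^2 / <u_j, u_j>.
Coefficients: <v, e_1> = -5/sqrt(10), <v, e_2> = -35/sqrt(410), <v, e_3> = 6/sqrt(2952).
Square and sum: Σ |<v, e_j>|^2 = 11/2.
Compute ||v||^2 = v·v = 18.
Deficit = 18 − 11/2 = 25/2 ≥ 0, confirming Bessel's inequality. (The deficit equals ||v − Σ <v,e_j> e_j||^2, the squared distance from v to span{e_j}.)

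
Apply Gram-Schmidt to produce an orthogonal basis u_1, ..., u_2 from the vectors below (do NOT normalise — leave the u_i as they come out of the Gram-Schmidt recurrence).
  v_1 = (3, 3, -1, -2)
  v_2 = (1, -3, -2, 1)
Orthogonal basis:
  u_1 = (3, 3, -1, -2)
  u_2 = (41/23, -51/23, -52/23, 11/23)

Apply the Gram-Schmidt recurrence
  u_1 = v_1
  u_i = v_i − Σ_{j<i} ((v_i · u_j) / (u_j · u_j)) · u_j.

Step by step this gives:
  u_1 = (3, 3, -1, -2)
  u_2 = (41/23, -51/23, -52/23, 11/23)

Orthogonality check:
  u_2 · u_1 = 0 (should be 0)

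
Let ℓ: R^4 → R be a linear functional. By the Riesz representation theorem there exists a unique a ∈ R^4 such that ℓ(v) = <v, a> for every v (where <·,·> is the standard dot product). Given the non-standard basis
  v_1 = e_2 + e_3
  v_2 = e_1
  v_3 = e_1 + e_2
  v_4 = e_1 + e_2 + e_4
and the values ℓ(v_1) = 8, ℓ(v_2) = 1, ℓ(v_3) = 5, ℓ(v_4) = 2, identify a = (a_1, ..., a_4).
a = (1, 4, 4, -3)

Write a = (a_1, ..., a_4) in the standard basis. For each basis vector v_i, ℓ(v_i) = <v_i, a> is a linear equation in the a_j's. Collect the n equations into a matrix system V a = ℓ, where row i of V is v_i (expressed in the standard basis). Since V is invertible (lower-triangular with 1s on the diagonal, up to permutation), solve by back-substitution:
  V =
[[0, 1, 1, 0],
 [1, 0, 0, 0],
 [1, 1, 0, 0],
 [1, 1, 0, 1]]
  V a = (8, 1, 5, 2)
Solving gives a = (1, 4, 4, -3).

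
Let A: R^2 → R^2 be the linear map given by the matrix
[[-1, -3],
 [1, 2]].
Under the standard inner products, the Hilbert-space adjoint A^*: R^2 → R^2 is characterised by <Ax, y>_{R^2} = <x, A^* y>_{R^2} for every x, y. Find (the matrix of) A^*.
A^* = A^T =
[[-1, 1],
 [-3, 2]]

For real matrices with standard dot products, the defining identity <Ax, y> = <x, A^* y> gives (Ax)^T y = x^T (A^*) y, i.e. x^T A^T y = x^T (A^*) y. Since this holds for all x, y, we must have A^* = A^T. Therefore
A^* =
[[-1, 1],
 [-3, 2]].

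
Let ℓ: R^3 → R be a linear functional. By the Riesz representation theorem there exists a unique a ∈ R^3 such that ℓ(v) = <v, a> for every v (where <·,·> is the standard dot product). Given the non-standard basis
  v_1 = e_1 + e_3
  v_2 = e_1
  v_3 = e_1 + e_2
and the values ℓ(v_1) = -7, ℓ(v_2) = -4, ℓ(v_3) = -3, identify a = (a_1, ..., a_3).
a = (-4, 1, -3)

Write a = (a_1, ..., a_3) in the standard basis. For each basis vector v_i, ℓ(v_i) = <v_i, a> is a linear equation in the a_j's. Collect the n equations into a matrix system V a = ℓ, where row i of V is v_i (expressed in the standard basis). Since V is invertible (lower-triangular with 1s on the diagonal, up to permutation), solve by back-substitution:
  V =
[[1, 0, 1],
 [1, 0, 0],
 [1, 1, 0]]
  V a = (-7, -4, -3)
Solving gives a = (-4, 1, -3).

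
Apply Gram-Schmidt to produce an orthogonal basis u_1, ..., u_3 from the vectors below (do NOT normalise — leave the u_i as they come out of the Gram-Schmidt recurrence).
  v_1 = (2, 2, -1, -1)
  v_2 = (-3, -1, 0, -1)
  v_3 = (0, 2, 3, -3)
Orthogonal basis:
  u_1 = (2, 2, -1, -1)
  u_2 = (-8/5, 2/5, -7/10, -17/10)
  u_3 = (12/61, 58/61, 234/61, -94/61)

Apply the Gram-Schmidt recurrence
  u_1 = v_1
  u_i = v_i − Σ_{j<i} ((v_i · u_j) / (u_j · u_j)) · u_j.

Step by step this gives:
  u_1 = (2, 2, -1, -1)
  u_2 = (-8/5, 2/5, -7/10, -17/10)
  u_3 = (12/61, 58/61, 234/61, -94/61)

Orthogonality check:
  u_2 · u_1 = 0 (should be 0)
  u_3 · u_1 = 0 (should be 0)
  u_3 · u_2 = 0 (should be 0)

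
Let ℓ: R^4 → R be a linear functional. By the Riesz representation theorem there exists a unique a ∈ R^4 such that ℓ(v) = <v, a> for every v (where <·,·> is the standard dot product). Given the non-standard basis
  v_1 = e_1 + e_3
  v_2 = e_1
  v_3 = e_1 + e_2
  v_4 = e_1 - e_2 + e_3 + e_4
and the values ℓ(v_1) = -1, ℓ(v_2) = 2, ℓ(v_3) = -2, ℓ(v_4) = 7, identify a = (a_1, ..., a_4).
a = (2, -4, -3, 4)

Write a = (a_1, ..., a_4) in the standard basis. For each basis vector v_i, ℓ(v_i) = <v_i, a> is a linear equation in the a_j's. Collect the n equations into a matrix system V a = ℓ, where row i of V is v_i (expressed in the standard basis). Since V is invertible (lower-triangular with 1s on the diagonal, up to permutation), solve by back-substitution:
  V =
[[1, 0, 1, 0],
 [1, 0, 0, 0],
 [1, 1, 0, 0],
 [1, -1, 1, 1]]
  V a = (-1, 2, -2, 7)
Solving gives a = (2, -4, -3, 4).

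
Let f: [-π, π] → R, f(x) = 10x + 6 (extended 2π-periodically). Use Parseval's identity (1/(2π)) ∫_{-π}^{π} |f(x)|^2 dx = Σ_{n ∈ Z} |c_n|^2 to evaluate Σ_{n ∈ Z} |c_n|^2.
Σ |c_n|^2 = 100π^2/3 + 36

Expand and integrate term by term over [-π, π]:
  ∫ (10x)^2 dx = 100·(2π^3/3); ∫ 2·10·(6)·x dx = 0 (odd integrand); ∫ 6^2 dx = 36·2π.
So (1/(2π)) ∫_{-π}^{π} (10x + 6)^2 dx = 100π^2/3 + 36 = 100π^2/3 + 36.
Parseval ⇒ Σ |c_n|^2 = 100π^2/3 + 36.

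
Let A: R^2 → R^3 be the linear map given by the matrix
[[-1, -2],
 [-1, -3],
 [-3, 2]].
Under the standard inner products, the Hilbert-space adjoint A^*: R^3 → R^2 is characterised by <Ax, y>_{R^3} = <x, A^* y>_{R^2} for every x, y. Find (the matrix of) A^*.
A^* = A^T =
[[-1, -1, -3],
 [-2, -3, 2]]

For real matrices with standard dot products, the defining identity <Ax, y> = <x, A^* y> gives (Ax)^T y = x^T (A^*) y, i.e. x^T A^T y = x^T (A^*) y. Since this holds for all x, y, we must have A^* = A^T. Therefore
A^* =
[[-1, -1, -3],
 [-2, -3, 2]].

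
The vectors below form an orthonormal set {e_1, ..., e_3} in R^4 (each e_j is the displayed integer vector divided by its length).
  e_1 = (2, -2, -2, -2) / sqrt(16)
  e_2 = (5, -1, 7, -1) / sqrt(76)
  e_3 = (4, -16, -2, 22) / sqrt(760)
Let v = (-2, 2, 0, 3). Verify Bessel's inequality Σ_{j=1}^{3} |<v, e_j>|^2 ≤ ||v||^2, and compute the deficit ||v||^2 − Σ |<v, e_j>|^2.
Σ |<v, e_j>|^2 = 161/10; ||v||^2 = 17; deficit = 9/10

Write each e_j = u_j / sqrt(<u_j, u_j>) where u_j is the displayed integer vector. Then <v, e_j> = <v, u_j> / sqrt(<u_j, u_j>), so |<v, e_j>|^2 = <v, u_j>^2 / <u_j, u_j>.
Coefficients: <v, e_1> = -14/sqrt(16), <v, e_2> = -15/sqrt(76), <v, e_3> = 26/sqrt(760).
Square and sum: Σ |<v, e_j>|^2 = 161/10.
Compute ||v||^2 = v·v = 17.
Deficit = 17 − 161/10 = 9/10 ≥ 0, confirming Bessel's inequality. (The deficit equals ||v − Σ <v,e_j> e_j||^2, the squared distance from v to span{e_j}.)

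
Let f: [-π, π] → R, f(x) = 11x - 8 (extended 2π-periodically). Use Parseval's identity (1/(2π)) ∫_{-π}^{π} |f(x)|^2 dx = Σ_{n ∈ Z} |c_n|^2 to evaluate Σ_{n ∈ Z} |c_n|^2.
Σ |c_n|^2 = 121π^2/3 + 64

Expand and integrate term by term over [-π, π]:
  ∫ (11x)^2 dx = 121·(2π^3/3); ∫ 2·11·(-8)·x dx = 0 (odd integrand); ∫ (-8)^2 dx = 64·2π.
So (1/(2π)) ∫_{-π}^{π} (11x - 8)^2 dx = 121π^2/3 + 64 = 121π^2/3 + 64.
Parseval ⇒ Σ |c_n|^2 = 121π^2/3 + 64.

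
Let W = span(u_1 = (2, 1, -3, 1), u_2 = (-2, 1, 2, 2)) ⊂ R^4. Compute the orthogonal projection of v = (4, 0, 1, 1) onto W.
proj_W(v) = (68/73, 16/73, -93/73, 7/73)

Set up U = [u_1 | ... | u_2] ∈ R^(4×2). The projector onto W = col(U) is P = U (U^T U)^(-1) U^T.
Compute U^T U =
  [15, -7]
  [-7, 13],
and U^T v = (6, -4).
Solve U^T U · c = U^T v for the coefficients: c = (25/73, -9/73). The projection is proj_W(v) = U c.
Check: (v - proj_W(v)) · u_1 = 0  (should be 0).
Check: (v - proj_W(v)) · u_2 = 0  (should be 0).
Result: proj_W(v) = (68/73, 16/73, -93/73, 7/73).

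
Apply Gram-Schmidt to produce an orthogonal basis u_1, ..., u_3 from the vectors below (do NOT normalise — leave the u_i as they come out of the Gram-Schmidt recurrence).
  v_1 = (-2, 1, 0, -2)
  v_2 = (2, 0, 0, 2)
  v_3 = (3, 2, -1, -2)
Orthogonal basis:
  u_1 = (-2, 1, 0, -2)
  u_2 = (2/9, 8/9, 0, 2/9)
  u_3 = (5/2, 0, -1, -5/2)

Apply the Gram-Schmidt recurrence
  u_1 = v_1
  u_i = v_i − Σ_{j<i} ((v_i · u_j) / (u_j · u_j)) · u_j.

Step by step this gives:
  u_1 = (-2, 1, 0, -2)
  u_2 = (2/9, 8/9, 0, 2/9)
  u_3 = (5/2, 0, -1, -5/2)

Orthogonality check:
  u_2 · u_1 = 0 (should be 0)
  u_3 · u_1 = 0 (should be 0)
  u_3 · u_2 = 0 (should be 0)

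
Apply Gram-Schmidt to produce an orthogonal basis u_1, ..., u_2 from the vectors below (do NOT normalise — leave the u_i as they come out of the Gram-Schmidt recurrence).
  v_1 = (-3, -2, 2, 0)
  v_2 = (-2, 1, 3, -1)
Orthogonal basis:
  u_1 = (-3, -2, 2, 0)
  u_2 = (-4/17, 37/17, 31/17, -1)

Apply the Gram-Schmidt recurrence
  u_1 = v_1
  u_i = v_i − Σ_{j<i} ((v_i · u_j) / (u_j · u_j)) · u_j.

Step by step this gives:
  u_1 = (-3, -2, 2, 0)
  u_2 = (-4/17, 37/17, 31/17, -1)

Orthogonality check:
  u_2 · u_1 = 0 (should be 0)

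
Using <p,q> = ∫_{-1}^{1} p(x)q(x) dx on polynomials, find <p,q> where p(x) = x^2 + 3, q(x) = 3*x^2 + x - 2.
<p,q> = -92/15

Expand the product: p(x)·q(x) = 3*x^4 + x^3 + 7*x^2 + 3*x - 6.
∫_{-1}^{1} of each monomial x^k gives [2/(k+1) if k even, 0 if k odd]. Integrating term-by-term (or equivalently evaluating the antiderivative F(x) = 3*x^5/5 + x^4/4 + 7*x^3/3 + 3*x^2/2 - 6*x at the endpoints):
  F(1) − F(−1) = -79/60 − (289/60) = -92/15.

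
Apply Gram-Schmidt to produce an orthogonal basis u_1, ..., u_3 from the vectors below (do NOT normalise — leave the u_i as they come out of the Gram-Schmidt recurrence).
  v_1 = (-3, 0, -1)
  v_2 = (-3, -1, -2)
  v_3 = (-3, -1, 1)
Orthogonal basis:
  u_1 = (-3, 0, -1)
  u_2 = (3/10, -1, -9/10)
  u_3 = (-9/19, -27/19, 27/19)

Apply the Gram-Schmidt recurrence
  u_1 = v_1
  u_i = v_i − Σ_{j<i} ((v_i · u_j) / (u_j · u_j)) · u_j.

Step by step this gives:
  u_1 = (-3, 0, -1)
  u_2 = (3/10, -1, -9/10)
  u_3 = (-9/19, -27/19, 27/19)

Orthogonality check:
  u_2 · u_1 = 0 (should be 0)
  u_3 · u_1 = 0 (should be 0)
  u_3 · u_2 = 0 (should be 0)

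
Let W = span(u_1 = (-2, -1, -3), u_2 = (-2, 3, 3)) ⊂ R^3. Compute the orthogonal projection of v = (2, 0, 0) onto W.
proj_W(v) = (104/61, -36/61, 24/61)

Set up U = [u_1 | ... | u_2] ∈ R^(3×2). The projector onto W = col(U) is P = U (U^T U)^(-1) U^T.
Compute U^T U =
  [14, -8]
  [-8, 22],
and U^T v = (-4, -4).
Solve U^T U · c = U^T v for the coefficients: c = (-30/61, -22/61). The projection is proj_W(v) = U c.
Check: (v - proj_W(v)) · u_1 = 0  (should be 0).
Check: (v - proj_W(v)) · u_2 = 0  (should be 0).
Result: proj_W(v) = (104/61, -36/61, 24/61).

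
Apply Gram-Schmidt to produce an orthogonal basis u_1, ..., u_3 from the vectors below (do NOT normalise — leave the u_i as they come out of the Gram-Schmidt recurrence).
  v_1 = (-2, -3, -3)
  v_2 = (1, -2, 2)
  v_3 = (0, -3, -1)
Orthogonal basis:
  u_1 = (-2, -3, -3)
  u_2 = (9/11, -25/11, 19/11)
  u_3 = (60/97, -5/97, -35/97)

Apply the Gram-Schmidt recurrence
  u_1 = v_1
  u_i = v_i − Σ_{j<i} ((v_i · u_j) / (u_j · u_j)) · u_j.

Step by step this gives:
  u_1 = (-2, -3, -3)
  u_2 = (9/11, -25/11, 19/11)
  u_3 = (60/97, -5/97, -35/97)

Orthogonality check:
  u_2 · u_1 = 0 (should be 0)
  u_3 · u_1 = 0 (should be 0)
  u_3 · u_2 = 0 (should be 0)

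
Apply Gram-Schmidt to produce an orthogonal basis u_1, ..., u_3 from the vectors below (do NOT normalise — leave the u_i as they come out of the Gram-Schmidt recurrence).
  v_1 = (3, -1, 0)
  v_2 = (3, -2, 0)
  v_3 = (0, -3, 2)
Orthogonal basis:
  u_1 = (3, -1, 0)
  u_2 = (-3/10, -9/10, 0)
  u_3 = (0, 0, 2)

Apply the Gram-Schmidt recurrence
  u_1 = v_1
  u_i = v_i − Σ_{j<i} ((v_i · u_j) / (u_j · u_j)) · u_j.

Step by step this gives:
  u_1 = (3, -1, 0)
  u_2 = (-3/10, -9/10, 0)
  u_3 = (0, 0, 2)

Orthogonality check:
  u_2 · u_1 = 0 (should be 0)
  u_3 · u_1 = 0 (should be 0)
  u_3 · u_2 = 0 (should be 0)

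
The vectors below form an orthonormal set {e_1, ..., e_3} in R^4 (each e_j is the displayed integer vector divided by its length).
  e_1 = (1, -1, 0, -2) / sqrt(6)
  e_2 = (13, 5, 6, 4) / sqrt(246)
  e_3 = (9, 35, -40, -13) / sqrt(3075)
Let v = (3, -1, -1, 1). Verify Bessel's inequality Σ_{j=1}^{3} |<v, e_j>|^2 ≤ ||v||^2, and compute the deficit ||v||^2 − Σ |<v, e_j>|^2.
Σ |<v, e_j>|^2 = 371/75; ||v||^2 = 12; deficit = 529/75

Write each e_j = u_j / sqrt(<u_j, u_j>) where u_j is the displayed integer vector. Then <v, e_j> = <v, u_j> / sqrt(<u_j, u_j>), so |<v, e_j>|^2 = <v, u_j>^2 / <u_j, u_j>.
Coefficients: <v, e_1> = 2/sqrt(6), <v, e_2> = 32/sqrt(246), <v, e_3> = 19/sqrt(3075).
Square and sum: Σ |<v, e_j>|^2 = 371/75.
Compute ||v||^2 = v·v = 12.
Deficit = 12 − 371/75 = 529/75 ≥ 0, confirming Bessel's inequality. (The deficit equals ||v − Σ <v,e_j> e_j||^2, the squared distance from v to span{e_j}.)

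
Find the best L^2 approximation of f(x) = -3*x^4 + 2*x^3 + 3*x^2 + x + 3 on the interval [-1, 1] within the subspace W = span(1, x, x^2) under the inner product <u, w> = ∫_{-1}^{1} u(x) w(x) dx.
g(x) = 3*x^2/7 + 11*x/5 + 114/35

The best approximation g ∈ W is the orthogonal projection of f onto W. Writing g = a_0 + a_1 x + a_2 x^2, the coefficients solve the normal equations G · a = b where
  G_{ij} = <φ_i, φ_j> and b_i = <f, φ_i>, with φ_0 = 1, φ_1 = x, φ_2 = x^2.
G =
  [2, 0, 2/3]
  [0, 2/3, 0]
  [2/3, 0, 2/5],
b = (34/5, 22/15, 82/35).
Solving gives a_0 = 114/35, a_1 = 11/5, a_2 = 3/7, so
  g(x) = 3*x^2/7 + 11*x/5 + 114/35.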